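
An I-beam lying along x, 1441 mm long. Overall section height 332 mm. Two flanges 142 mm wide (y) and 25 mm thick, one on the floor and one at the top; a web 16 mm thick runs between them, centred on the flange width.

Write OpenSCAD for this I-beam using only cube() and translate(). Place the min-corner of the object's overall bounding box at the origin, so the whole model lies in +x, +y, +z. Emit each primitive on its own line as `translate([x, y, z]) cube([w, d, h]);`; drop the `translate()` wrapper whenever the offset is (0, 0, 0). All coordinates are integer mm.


cube([1441, 142, 25]);
translate([0, 63, 25]) cube([1441, 16, 282]);
translate([0, 0, 307]) cube([1441, 142, 25]);


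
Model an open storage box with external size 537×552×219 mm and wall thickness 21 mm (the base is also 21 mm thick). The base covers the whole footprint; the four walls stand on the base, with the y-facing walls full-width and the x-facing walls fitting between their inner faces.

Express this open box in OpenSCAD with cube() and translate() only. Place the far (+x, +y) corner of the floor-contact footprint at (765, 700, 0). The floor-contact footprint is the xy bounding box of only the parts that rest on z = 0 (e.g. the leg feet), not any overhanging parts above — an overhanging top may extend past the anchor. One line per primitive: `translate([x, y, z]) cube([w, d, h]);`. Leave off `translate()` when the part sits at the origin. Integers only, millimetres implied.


translate([228, 148, 0]) cube([537, 552, 21]);
translate([228, 148, 21]) cube([537, 21, 198]);
translate([228, 679, 21]) cube([537, 21, 198]);
translate([228, 169, 21]) cube([21, 510, 198]);
translate([744, 169, 21]) cube([21, 510, 198]);


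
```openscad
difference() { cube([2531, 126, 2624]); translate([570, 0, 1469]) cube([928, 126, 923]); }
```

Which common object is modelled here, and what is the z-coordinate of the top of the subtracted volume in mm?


A wall with a window opening. The window head height is 2392 mm.

A wall with a rectangular opening subtracted — a window. Sill at z = 1469, opening 923 mm tall, so the head is at 1469 + 923 = 2392 mm.


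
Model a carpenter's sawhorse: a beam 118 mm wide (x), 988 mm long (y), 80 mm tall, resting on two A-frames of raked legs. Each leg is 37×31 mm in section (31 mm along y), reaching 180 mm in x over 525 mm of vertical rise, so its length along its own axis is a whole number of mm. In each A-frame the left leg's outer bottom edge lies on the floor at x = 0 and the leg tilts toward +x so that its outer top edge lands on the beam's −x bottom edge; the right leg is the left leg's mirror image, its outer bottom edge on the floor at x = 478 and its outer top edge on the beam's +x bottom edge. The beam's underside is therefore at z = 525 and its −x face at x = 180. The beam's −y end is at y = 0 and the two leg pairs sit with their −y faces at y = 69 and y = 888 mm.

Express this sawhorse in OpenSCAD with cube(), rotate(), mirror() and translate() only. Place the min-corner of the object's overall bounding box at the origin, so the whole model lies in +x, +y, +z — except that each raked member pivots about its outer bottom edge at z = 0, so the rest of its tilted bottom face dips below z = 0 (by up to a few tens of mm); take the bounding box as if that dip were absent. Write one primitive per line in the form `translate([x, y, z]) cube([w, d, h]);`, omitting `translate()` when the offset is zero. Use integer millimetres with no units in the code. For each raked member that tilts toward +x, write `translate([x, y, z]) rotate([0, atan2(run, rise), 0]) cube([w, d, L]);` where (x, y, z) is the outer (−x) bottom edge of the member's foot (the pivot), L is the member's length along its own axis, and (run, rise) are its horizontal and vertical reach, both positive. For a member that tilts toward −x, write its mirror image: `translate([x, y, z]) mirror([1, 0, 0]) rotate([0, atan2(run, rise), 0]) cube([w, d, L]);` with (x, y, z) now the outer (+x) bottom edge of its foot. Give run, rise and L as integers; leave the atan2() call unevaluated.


translate([180, 0, 525]) cube([118, 988, 80]);
translate([0, 69, 0]) rotate([0, atan2(180, 525), 0]) cube([37, 31, 555]);
translate([478, 69, 0]) mirror([1, 0, 0]) rotate([0, atan2(180, 525), 0]) cube([37, 31, 555]);
translate([0, 888, 0]) rotate([0, atan2(180, 525), 0]) cube([37, 31, 555]);
translate([478, 888, 0]) mirror([1, 0, 0]) rotate([0, atan2(180, 525), 0]) cube([37, 31, 555]);


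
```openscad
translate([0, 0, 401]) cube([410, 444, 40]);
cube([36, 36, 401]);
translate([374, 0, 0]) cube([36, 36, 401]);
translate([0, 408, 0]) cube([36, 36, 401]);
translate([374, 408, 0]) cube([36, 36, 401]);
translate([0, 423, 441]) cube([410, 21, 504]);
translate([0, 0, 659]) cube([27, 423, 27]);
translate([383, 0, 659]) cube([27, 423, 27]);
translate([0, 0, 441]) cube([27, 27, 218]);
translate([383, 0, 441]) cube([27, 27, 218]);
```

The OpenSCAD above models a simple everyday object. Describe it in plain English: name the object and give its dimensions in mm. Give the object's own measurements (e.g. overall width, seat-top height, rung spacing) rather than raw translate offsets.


A chair. The seat is a 410×444×40 mm slab with its top at z = 441 mm, on four 36×36 mm corner legs (flush with the seat edges, standing on z = 0). A flat backrest 21 mm thick, 504 mm tall, spans the full seat width and rises from the seat top along its +y edge, rear face flush with the rear of the seat. Two armrests of 27×27 mm section run along each side from the seat's front edge to the front of the backrest, top faces 245 mm above the seat top and outer faces flush with the seat's x-edges; a 27×27 mm post under the front of each armrest stands on the seat at the front corner.


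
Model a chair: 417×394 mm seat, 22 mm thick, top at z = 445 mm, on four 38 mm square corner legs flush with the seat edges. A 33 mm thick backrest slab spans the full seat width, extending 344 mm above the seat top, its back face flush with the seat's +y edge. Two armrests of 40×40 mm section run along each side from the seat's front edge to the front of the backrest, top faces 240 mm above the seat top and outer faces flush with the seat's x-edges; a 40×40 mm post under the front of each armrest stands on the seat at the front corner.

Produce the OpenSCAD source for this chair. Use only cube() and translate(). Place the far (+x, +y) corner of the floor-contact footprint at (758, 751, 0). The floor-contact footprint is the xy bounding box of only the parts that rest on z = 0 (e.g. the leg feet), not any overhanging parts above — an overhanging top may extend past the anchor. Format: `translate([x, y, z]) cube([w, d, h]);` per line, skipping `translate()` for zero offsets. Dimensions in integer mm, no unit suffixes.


translate([341, 357, 423]) cube([417, 394, 22]);
translate([341, 357, 0]) cube([38, 38, 423]);
translate([720, 357, 0]) cube([38, 38, 423]);
translate([341, 713, 0]) cube([38, 38, 423]);
translate([720, 713, 0]) cube([38, 38, 423]);
translate([341, 718, 445]) cube([417, 33, 344]);
translate([341, 357, 645]) cube([40, 361, 40]);
translate([718, 357, 645]) cube([40, 361, 40]);
translate([341, 357, 445]) cube([40, 40, 200]);
translate([718, 357, 445]) cube([40, 40, 200]);


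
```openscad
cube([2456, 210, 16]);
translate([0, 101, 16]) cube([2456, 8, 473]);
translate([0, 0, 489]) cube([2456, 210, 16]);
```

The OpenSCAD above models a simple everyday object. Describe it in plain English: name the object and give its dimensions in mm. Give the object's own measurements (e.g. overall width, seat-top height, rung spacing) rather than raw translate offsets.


An I-beam lying along x, 2456 mm long. Overall section height 505 mm. Two flanges 210 mm wide (y) and 16 mm thick, one on the floor and one at the top; a web 8 mm thick runs between them, centred on the flange width.


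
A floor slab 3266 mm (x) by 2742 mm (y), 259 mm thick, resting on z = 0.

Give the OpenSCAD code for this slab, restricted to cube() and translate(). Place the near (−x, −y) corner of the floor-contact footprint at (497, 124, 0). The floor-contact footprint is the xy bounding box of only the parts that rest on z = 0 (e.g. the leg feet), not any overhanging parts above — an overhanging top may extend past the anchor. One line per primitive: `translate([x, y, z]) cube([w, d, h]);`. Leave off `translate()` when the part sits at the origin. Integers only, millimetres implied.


translate([497, 124, 0]) cube([3266, 2742, 259]);


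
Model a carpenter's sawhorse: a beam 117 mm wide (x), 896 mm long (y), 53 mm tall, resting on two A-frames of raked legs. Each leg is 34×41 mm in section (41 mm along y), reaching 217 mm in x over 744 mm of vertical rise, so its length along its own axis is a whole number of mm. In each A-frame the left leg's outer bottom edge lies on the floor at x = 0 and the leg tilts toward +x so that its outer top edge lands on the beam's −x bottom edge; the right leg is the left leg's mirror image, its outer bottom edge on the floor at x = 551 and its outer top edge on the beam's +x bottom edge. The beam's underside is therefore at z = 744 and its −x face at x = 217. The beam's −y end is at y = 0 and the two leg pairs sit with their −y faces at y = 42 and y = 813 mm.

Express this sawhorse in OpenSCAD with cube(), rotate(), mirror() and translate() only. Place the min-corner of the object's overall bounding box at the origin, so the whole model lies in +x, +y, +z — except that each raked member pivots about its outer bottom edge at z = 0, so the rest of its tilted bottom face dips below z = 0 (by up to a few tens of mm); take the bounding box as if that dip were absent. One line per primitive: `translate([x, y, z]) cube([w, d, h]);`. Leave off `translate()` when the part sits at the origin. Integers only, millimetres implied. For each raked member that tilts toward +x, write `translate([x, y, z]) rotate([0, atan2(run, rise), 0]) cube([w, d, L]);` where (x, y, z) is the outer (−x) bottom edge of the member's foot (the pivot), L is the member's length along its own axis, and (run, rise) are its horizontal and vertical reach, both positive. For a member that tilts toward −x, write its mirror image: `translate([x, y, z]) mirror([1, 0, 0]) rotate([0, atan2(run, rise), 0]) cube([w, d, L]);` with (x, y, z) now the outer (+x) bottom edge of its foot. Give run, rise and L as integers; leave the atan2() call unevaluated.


translate([217, 0, 744]) cube([117, 896, 53]);
translate([0, 42, 0]) rotate([0, atan2(217, 744), 0]) cube([34, 41, 775]);
translate([551, 42, 0]) mirror([1, 0, 0]) rotate([0, atan2(217, 744), 0]) cube([34, 41, 775]);
translate([0, 813, 0]) rotate([0, atan2(217, 744), 0]) cube([34, 41, 775]);
translate([551, 813, 0]) mirror([1, 0, 0]) rotate([0, atan2(217, 744), 0]) cube([34, 41, 775]);


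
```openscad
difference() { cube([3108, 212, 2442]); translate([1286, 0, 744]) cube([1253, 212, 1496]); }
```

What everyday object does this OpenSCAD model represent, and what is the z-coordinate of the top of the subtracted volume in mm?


A wall with a window opening. The window head height is 2240 mm.

A wall with a rectangular opening subtracted — a window. Sill at z = 744, opening 1496 mm tall, so the head is at 744 + 1496 = 2240 mm.


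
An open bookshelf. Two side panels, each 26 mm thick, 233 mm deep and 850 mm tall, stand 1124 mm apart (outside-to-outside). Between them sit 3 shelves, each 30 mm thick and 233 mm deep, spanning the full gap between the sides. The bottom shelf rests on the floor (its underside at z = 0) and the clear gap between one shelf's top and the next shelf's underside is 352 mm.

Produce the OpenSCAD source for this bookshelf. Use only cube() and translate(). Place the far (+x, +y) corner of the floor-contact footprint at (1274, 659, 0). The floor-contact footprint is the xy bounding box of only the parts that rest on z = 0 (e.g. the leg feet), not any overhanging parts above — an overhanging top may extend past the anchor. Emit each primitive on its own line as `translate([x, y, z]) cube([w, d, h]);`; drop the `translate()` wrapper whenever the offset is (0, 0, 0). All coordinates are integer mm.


translate([150, 426, 0]) cube([26, 233, 850]);
translate([1248, 426, 0]) cube([26, 233, 850]);
translate([176, 426, 0]) cube([1072, 233, 30]);
translate([176, 426, 382]) cube([1072, 233, 30]);
translate([176, 426, 764]) cube([1072, 233, 30]);


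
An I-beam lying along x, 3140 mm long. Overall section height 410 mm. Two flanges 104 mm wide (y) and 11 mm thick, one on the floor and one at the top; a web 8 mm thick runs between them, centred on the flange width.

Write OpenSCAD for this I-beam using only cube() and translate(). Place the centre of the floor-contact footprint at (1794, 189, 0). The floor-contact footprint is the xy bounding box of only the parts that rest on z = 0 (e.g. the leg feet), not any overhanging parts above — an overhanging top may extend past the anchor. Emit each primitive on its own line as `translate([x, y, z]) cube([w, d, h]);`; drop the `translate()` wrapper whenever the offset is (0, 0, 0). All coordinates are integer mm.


translate([224, 137, 0]) cube([3140, 104, 11]);
translate([224, 185, 11]) cube([3140, 8, 388]);
translate([224, 137, 399]) cube([3140, 104, 11]);


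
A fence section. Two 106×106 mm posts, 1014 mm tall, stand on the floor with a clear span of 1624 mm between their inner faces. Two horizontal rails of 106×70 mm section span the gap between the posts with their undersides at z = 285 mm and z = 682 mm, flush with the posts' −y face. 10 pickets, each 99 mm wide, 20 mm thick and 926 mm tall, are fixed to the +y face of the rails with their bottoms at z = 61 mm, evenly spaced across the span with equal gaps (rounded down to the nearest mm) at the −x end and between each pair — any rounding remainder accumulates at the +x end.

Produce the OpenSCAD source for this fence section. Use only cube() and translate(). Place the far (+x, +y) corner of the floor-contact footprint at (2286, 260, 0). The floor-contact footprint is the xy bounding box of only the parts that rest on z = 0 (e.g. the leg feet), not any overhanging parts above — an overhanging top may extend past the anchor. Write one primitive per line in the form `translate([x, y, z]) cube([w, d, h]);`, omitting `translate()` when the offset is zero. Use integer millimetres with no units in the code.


translate([450, 154, 0]) cube([106, 106, 1014]);
translate([2180, 154, 0]) cube([106, 106, 1014]);
translate([556, 154, 285]) cube([1624, 106, 70]);
translate([556, 154, 682]) cube([1624, 106, 70]);
translate([613, 260, 61]) cube([99, 20, 926]);
translate([769, 260, 61]) cube([99, 20, 926]);
translate([925, 260, 61]) cube([99, 20, 926]);
translate([1081, 260, 61]) cube([99, 20, 926]);
translate([1237, 260, 61]) cube([99, 20, 926]);
translate([1393, 260, 61]) cube([99, 20, 926]);
translate([1549, 260, 61]) cube([99, 20, 926]);
translate([1705, 260, 61]) cube([99, 20, 926]);
translate([1861, 260, 61]) cube([99, 20, 926]);
translate([2017, 260, 61]) cube([99, 20, 926]);


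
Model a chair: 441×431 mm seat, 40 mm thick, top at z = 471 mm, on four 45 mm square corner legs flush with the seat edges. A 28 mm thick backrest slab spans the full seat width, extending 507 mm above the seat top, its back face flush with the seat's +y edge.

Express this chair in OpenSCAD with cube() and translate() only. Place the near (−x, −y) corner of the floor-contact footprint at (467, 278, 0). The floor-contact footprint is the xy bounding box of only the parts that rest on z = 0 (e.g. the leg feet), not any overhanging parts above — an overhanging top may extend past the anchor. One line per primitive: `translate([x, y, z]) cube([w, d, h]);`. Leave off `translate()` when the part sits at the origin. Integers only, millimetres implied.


translate([467, 278, 431]) cube([441, 431, 40]);
translate([467, 278, 0]) cube([45, 45, 431]);
translate([863, 278, 0]) cube([45, 45, 431]);
translate([467, 664, 0]) cube([45, 45, 431]);
translate([863, 664, 0]) cube([45, 45, 431]);
translate([467, 681, 471]) cube([441, 28, 507]);


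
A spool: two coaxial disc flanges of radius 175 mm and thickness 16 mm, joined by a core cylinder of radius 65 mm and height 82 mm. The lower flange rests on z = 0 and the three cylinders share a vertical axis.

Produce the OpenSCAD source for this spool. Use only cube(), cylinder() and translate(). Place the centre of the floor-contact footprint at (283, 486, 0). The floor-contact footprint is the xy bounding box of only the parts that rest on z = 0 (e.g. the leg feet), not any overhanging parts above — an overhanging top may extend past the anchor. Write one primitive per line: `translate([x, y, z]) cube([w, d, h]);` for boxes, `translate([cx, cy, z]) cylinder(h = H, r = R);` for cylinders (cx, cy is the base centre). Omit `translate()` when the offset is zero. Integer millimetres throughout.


translate([283, 486, 0]) cylinder(h = 16, r = 175);
translate([283, 486, 16]) cylinder(h = 82, r = 65);
translate([283, 486, 98]) cylinder(h = 16, r = 175);


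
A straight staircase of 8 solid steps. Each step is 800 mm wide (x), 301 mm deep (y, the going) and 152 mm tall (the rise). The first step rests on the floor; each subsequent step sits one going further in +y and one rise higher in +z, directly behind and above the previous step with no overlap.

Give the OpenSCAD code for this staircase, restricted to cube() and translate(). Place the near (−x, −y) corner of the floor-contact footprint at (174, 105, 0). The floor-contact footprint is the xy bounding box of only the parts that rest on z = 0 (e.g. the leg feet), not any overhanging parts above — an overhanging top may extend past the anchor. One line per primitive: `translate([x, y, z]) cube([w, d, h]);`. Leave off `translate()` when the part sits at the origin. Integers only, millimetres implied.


translate([174, 105, 0]) cube([800, 301, 152]);
translate([174, 406, 152]) cube([800, 301, 152]);
translate([174, 707, 304]) cube([800, 301, 152]);
translate([174, 1008, 456]) cube([800, 301, 152]);
translate([174, 1309, 608]) cube([800, 301, 152]);
translate([174, 1610, 760]) cube([800, 301, 152]);
translate([174, 1911, 912]) cube([800, 301, 152]);
translate([174, 2212, 1064]) cube([800, 301, 152]);


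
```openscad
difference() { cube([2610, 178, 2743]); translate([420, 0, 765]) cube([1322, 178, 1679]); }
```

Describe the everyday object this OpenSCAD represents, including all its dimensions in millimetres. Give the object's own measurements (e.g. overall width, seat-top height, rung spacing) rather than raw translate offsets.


A wall 2610 mm long (x), 178 mm thick (y), 2743 mm tall, with a rectangular window opening cut through it. The opening is 1322 mm wide and 1679 mm tall; its sill is at z = 765 mm and its near (−x) edge is 420 mm from the wall's −x end. The opening passes through the full wall thickness.


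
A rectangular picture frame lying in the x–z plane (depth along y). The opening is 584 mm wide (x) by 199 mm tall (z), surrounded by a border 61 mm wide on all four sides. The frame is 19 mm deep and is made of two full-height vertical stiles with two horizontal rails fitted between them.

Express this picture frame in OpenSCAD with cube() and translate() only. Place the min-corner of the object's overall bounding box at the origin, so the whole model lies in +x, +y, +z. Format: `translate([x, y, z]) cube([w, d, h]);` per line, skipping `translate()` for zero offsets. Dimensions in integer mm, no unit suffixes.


cube([61, 19, 321]);
translate([645, 0, 0]) cube([61, 19, 321]);
translate([61, 0, 0]) cube([584, 19, 61]);
translate([61, 0, 260]) cube([584, 19, 61]);


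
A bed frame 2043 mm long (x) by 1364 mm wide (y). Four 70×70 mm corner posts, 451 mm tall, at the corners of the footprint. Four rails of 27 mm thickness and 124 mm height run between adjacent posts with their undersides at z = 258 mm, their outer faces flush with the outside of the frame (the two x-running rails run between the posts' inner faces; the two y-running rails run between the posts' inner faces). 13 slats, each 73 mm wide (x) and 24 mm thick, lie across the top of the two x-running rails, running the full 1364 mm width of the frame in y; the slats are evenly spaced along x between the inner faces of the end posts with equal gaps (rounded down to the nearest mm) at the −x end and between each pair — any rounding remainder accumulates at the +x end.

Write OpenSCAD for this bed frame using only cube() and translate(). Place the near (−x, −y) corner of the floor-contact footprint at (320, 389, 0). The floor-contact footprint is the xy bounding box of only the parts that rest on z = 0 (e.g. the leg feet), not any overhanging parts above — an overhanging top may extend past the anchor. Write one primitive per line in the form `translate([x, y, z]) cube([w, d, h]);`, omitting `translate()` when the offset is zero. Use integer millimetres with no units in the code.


translate([320, 389, 0]) cube([70, 70, 451]);
translate([320, 1683, 0]) cube([70, 70, 451]);
translate([2293, 389, 0]) cube([70, 70, 451]);
translate([2293, 1683, 0]) cube([70, 70, 451]);
translate([390, 389, 258]) cube([1903, 27, 124]);
translate([390, 1726, 258]) cube([1903, 27, 124]);
translate([320, 459, 258]) cube([27, 1224, 124]);
translate([2336, 459, 258]) cube([27, 1224, 124]);
translate([458, 389, 382]) cube([73, 1364, 24]);
translate([599, 389, 382]) cube([73, 1364, 24]);
translate([740, 389, 382]) cube([73, 1364, 24]);
translate([881, 389, 382]) cube([73, 1364, 24]);
translate([1022, 389, 382]) cube([73, 1364, 24]);
translate([1163, 389, 382]) cube([73, 1364, 24]);
translate([1304, 389, 382]) cube([73, 1364, 24]);
translate([1445, 389, 382]) cube([73, 1364, 24]);
translate([1586, 389, 382]) cube([73, 1364, 24]);
translate([1727, 389, 382]) cube([73, 1364, 24]);
translate([1868, 389, 382]) cube([73, 1364, 24]);
translate([2009, 389, 382]) cube([73, 1364, 24]);
translate([2150, 389, 382]) cube([73, 1364, 24]);


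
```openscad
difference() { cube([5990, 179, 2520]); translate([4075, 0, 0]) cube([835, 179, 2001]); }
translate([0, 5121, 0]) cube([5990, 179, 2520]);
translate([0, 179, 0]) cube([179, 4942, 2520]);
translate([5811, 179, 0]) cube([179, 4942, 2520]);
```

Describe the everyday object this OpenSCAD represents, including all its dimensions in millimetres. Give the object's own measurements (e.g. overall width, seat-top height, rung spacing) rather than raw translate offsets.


A single room: four walls, each 2520 mm tall and 179 mm thick, enclosing an outside footprint 5990×5300 mm (x × y), no floor or roof. The front and back walls (−y and +y sides) run the full x-width; the side walls fit between their inner faces. A door opening 835 mm wide and 2001 mm tall is cut through the front wall from the floor up, its −x edge 4075 mm from the wall's −x end.


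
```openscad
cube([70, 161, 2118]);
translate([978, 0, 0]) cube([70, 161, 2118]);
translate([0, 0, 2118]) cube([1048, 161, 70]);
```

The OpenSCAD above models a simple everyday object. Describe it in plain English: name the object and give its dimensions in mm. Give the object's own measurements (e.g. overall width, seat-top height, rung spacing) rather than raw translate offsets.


A door frame. The clear opening is 908 mm wide and 2118 mm high. Two 70 mm wide jambs, 161 mm deep, stand either side of the opening from the floor to the top of the opening. A 70 mm thick head sits across the top of both jambs, spanning the full outside width of the frame.


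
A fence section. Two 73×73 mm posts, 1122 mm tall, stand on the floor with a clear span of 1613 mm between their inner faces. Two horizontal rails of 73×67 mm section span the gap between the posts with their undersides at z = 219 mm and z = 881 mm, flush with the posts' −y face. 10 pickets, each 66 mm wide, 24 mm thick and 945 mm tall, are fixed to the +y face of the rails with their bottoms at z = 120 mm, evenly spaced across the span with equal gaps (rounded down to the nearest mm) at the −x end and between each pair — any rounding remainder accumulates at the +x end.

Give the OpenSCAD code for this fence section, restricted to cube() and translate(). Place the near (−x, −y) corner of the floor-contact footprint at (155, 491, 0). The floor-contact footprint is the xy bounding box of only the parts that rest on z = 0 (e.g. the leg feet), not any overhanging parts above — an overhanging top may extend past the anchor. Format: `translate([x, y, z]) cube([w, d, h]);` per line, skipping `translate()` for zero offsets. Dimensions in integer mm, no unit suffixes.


translate([155, 491, 0]) cube([73, 73, 1122]);
translate([1841, 491, 0]) cube([73, 73, 1122]);
translate([228, 491, 219]) cube([1613, 73, 67]);
translate([228, 491, 881]) cube([1613, 73, 67]);
translate([314, 564, 120]) cube([66, 24, 945]);
translate([466, 564, 120]) cube([66, 24, 945]);
translate([618, 564, 120]) cube([66, 24, 945]);
translate([770, 564, 120]) cube([66, 24, 945]);
translate([922, 564, 120]) cube([66, 24, 945]);
translate([1074, 564, 120]) cube([66, 24, 945]);
translate([1226, 564, 120]) cube([66, 24, 945]);
translate([1378, 564, 120]) cube([66, 24, 945]);
translate([1530, 564, 120]) cube([66, 24, 945]);
translate([1682, 564, 120]) cube([66, 24, 945]);


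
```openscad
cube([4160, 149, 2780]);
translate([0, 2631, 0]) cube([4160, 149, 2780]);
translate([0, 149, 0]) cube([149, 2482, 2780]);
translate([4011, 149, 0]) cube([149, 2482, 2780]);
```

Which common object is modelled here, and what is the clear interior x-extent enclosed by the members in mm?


A house (or room) frame. The interior width is 3862 mm.

Four 2780 mm walls enclosing a rectangle with no floor or roof — a room or house frame. Outside width is 4160 mm and wall thickness is 149 mm, so the interior width is 4160 − 2 × 149 = 3862 mm.


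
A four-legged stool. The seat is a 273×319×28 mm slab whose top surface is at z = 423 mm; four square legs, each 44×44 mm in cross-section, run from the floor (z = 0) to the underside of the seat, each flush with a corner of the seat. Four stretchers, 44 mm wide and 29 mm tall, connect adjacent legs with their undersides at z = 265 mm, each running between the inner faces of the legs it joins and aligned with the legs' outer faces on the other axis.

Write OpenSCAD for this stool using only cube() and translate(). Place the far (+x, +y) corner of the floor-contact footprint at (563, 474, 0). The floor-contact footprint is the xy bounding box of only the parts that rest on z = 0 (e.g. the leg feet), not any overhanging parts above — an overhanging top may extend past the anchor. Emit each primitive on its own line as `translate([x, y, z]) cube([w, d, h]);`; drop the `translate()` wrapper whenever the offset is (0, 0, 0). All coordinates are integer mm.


// leg_h = 423 - 28 = 395
// stretcher span = 273 - 2*44 = 185
translate([290, 155, 395]) cube([273, 319, 28]);
translate([290, 155, 0]) cube([44, 44, 395]);
translate([519, 155, 0]) cube([44, 44, 395]);
translate([290, 430, 0]) cube([44, 44, 395]);
translate([519, 430, 0]) cube([44, 44, 395]);
translate([334, 155, 265]) cube([185, 44, 29]);
translate([334, 430, 265]) cube([185, 44, 29]);
translate([290, 199, 265]) cube([44, 231, 29]);
translate([519, 199, 265]) cube([44, 231, 29]);


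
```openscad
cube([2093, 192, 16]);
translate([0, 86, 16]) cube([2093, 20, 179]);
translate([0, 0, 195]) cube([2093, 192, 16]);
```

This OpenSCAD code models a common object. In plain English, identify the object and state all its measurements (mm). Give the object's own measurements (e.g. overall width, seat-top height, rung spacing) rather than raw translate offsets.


An I-beam lying along x, 2093 mm long. Overall section height 211 mm. Two flanges 192 mm wide (y) and 16 mm thick, one on the floor and one at the top; a web 20 mm thick runs between them, centred on the flange width.


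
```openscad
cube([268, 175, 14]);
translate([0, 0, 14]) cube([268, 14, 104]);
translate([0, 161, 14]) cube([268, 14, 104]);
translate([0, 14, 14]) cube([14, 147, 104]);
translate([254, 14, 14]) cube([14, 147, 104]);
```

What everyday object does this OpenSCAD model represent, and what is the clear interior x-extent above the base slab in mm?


An open box. The internal width is 240 mm.

A 268×175 base slab with four walls standing on it — an open box. The base is 268 mm wide and the walls are 14 mm thick, so the internal width is 268 − 2 × 14 = 240 mm.


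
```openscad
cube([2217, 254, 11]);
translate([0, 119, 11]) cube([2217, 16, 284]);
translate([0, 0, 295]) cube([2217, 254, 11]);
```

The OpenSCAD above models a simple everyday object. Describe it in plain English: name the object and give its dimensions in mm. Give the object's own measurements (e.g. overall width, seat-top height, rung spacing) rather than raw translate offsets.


An I-beam lying along x, 2217 mm long. Overall section height 306 mm. Two flanges 254 mm wide (y) and 11 mm thick, one on the floor and one at the top; a web 16 mm thick runs between them, centred on the flange width.


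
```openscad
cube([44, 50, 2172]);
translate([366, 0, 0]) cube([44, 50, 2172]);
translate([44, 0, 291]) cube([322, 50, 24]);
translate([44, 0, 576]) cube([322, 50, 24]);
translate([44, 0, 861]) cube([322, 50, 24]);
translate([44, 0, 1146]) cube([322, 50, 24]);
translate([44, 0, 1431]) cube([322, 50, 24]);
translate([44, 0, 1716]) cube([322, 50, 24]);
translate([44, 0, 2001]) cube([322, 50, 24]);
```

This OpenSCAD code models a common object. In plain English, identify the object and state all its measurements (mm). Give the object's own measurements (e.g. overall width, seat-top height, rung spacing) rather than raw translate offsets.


A straight ladder. Two 44×50 mm vertical rails, 2172 mm tall, stand 410 mm apart (outside-to-outside) with their front faces coplanar on the −y side. 7 rungs, each 50 mm deep and 24 mm tall, span between the inner faces of the rails, front faces flush with the rails. The lowest rung's underside is at z = 291 mm and rungs are spaced 285 mm apart (underside to underside).


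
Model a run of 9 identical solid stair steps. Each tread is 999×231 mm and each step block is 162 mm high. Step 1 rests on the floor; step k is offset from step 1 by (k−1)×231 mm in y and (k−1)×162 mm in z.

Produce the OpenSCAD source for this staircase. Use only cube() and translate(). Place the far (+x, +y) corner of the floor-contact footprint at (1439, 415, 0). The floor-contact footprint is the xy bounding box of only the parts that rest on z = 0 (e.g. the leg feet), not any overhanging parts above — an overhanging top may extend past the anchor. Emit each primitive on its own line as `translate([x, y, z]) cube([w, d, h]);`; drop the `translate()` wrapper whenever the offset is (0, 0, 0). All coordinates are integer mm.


translate([440, 184, 0]) cube([999, 231, 162]);
translate([440, 415, 162]) cube([999, 231, 162]);
translate([440, 646, 324]) cube([999, 231, 162]);
translate([440, 877, 486]) cube([999, 231, 162]);
translate([440, 1108, 648]) cube([999, 231, 162]);
translate([440, 1339, 810]) cube([999, 231, 162]);
translate([440, 1570, 972]) cube([999, 231, 162]);
translate([440, 1801, 1134]) cube([999, 231, 162]);
translate([440, 2032, 1296]) cube([999, 231, 162]);


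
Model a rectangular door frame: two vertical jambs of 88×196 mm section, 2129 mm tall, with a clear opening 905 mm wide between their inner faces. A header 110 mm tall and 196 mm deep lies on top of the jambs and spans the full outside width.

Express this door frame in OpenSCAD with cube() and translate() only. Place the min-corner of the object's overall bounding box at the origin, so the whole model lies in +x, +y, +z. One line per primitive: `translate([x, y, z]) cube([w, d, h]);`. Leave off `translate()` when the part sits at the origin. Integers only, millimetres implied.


cube([88, 196, 2129]);
translate([993, 0, 0]) cube([88, 196, 2129]);
translate([0, 0, 2129]) cube([1081, 196, 110]);


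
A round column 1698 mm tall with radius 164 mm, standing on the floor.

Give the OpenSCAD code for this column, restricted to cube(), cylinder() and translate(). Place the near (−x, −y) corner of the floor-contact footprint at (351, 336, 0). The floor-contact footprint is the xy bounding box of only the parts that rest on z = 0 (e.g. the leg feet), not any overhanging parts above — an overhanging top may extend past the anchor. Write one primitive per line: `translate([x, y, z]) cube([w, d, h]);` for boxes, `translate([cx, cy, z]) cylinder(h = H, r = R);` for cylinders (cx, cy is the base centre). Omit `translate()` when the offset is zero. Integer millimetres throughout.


translate([515, 500, 0]) cylinder(h = 1698, r = 164);


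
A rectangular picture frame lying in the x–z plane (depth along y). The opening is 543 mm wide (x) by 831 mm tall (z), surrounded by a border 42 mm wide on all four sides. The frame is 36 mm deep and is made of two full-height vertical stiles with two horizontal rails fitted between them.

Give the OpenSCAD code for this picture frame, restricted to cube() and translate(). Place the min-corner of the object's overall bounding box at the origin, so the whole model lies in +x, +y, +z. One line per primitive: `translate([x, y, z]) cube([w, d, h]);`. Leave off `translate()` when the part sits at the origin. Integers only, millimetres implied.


cube([42, 36, 915]);
translate([585, 0, 0]) cube([42, 36, 915]);
translate([42, 0, 0]) cube([543, 36, 42]);
translate([42, 0, 873]) cube([543, 36, 42]);


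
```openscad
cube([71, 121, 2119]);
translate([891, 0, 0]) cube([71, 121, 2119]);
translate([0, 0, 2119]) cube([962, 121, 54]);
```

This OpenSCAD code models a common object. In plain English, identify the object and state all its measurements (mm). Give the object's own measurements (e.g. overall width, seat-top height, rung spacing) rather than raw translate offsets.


A door frame. The clear opening is 820 mm wide and 2119 mm high. Two 71 mm wide jambs, 121 mm deep, stand either side of the opening from the floor to the top of the opening. A 54 mm thick head sits across the top of both jambs, spanning the full outside width of the frame.


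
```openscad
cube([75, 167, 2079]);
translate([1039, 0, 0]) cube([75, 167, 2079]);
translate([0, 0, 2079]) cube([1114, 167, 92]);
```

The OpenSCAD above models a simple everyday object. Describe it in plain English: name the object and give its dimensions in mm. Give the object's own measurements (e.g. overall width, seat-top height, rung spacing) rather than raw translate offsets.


A door frame. The clear opening is 964 mm wide and 2079 mm high. Two 75 mm wide jambs, 167 mm deep, stand either side of the opening from the floor to the top of the opening. A 92 mm thick head sits across the top of both jambs, spanning the full outside width of the frame.


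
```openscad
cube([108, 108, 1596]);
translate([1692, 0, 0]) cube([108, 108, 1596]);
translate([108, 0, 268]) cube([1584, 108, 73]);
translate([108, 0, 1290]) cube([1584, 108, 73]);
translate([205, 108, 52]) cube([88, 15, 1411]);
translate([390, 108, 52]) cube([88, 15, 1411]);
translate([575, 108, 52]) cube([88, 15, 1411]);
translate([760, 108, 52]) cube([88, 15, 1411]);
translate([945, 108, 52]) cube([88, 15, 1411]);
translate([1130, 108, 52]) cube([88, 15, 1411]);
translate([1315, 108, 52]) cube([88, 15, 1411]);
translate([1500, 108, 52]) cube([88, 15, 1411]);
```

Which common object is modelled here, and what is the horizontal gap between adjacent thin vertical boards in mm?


A fence section. The picket gap is 97 mm.

Two posts, two rails, 8 pickets — a fence section. Span 1584 mm holds 8 pickets of 88 mm with 9 equal gaps: ⌊(1584 − 8·88) / 9⌋ = 97 mm.


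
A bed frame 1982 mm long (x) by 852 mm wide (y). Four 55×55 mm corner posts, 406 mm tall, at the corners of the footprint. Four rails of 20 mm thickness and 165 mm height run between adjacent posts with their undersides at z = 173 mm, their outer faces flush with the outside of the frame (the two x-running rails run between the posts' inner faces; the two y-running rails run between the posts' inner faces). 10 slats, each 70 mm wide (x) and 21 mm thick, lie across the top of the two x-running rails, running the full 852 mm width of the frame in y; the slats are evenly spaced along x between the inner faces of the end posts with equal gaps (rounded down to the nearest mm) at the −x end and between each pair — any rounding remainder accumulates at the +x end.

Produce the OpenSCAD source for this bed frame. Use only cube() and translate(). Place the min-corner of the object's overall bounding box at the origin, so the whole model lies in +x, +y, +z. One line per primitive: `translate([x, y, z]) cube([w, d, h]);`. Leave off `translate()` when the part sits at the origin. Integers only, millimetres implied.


// slat z = rail_z + rail_h = 173 + 165 = 338
// slat gap = ⌊(1872 − 10·70) / 11⌋ = 106
cube([55, 55, 406]);
translate([0, 797, 0]) cube([55, 55, 406]);
translate([1927, 0, 0]) cube([55, 55, 406]);
translate([1927, 797, 0]) cube([55, 55, 406]);
translate([55, 0, 173]) cube([1872, 20, 165]);
translate([55, 832, 173]) cube([1872, 20, 165]);
translate([0, 55, 173]) cube([20, 742, 165]);
translate([1962, 55, 173]) cube([20, 742, 165]);
translate([161, 0, 338]) cube([70, 852, 21]);
translate([337, 0, 338]) cube([70, 852, 21]);
translate([513, 0, 338]) cube([70, 852, 21]);
translate([689, 0, 338]) cube([70, 852, 21]);
translate([865, 0, 338]) cube([70, 852, 21]);
translate([1041, 0, 338]) cube([70, 852, 21]);
translate([1217, 0, 338]) cube([70, 852, 21]);
translate([1393, 0, 338]) cube([70, 852, 21]);
translate([1569, 0, 338]) cube([70, 852, 21]);
translate([1745, 0, 338]) cube([70, 852, 21]);


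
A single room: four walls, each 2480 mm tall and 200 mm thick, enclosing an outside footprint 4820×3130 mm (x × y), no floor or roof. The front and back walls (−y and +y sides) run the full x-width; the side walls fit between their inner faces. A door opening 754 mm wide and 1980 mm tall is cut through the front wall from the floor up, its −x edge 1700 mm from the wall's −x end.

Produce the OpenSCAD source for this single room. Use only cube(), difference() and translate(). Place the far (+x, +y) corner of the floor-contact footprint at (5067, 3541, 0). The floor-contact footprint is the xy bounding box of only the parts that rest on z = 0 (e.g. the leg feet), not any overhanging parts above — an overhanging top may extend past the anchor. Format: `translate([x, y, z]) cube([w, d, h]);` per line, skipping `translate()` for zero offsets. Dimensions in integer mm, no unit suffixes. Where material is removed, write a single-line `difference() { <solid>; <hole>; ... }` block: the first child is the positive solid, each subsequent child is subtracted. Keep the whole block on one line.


difference() { translate([247, 411, 0]) cube([4820, 200, 2480]); translate([1947, 411, 0]) cube([754, 200, 1980]); }
translate([247, 3341, 0]) cube([4820, 200, 2480]);
translate([247, 611, 0]) cube([200, 2730, 2480]);
translate([4867, 611, 0]) cube([200, 2730, 2480]);


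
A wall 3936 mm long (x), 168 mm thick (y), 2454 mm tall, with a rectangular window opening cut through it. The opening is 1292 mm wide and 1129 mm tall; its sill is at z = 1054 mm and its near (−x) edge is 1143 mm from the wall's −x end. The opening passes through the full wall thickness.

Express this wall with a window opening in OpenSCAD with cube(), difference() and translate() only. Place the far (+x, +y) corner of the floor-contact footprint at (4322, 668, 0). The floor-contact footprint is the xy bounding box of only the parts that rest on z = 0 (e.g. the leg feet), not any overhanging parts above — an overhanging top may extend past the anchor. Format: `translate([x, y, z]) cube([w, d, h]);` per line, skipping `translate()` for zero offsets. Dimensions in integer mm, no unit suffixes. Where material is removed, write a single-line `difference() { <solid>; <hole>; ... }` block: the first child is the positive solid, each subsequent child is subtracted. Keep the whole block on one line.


difference() { translate([386, 500, 0]) cube([3936, 168, 2454]); translate([1529, 500, 1054]) cube([1292, 168, 1129]); }
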